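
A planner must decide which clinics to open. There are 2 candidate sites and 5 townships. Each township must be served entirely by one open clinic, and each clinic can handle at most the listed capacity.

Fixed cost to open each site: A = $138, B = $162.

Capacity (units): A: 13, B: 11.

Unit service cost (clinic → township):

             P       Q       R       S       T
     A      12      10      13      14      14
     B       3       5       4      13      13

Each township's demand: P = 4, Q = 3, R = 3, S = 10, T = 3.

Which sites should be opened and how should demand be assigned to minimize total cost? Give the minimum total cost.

Open {A, B}: P→B 3·4=12, Q→B 5·3=15, R→B 4·3=12, S→A 14·10=140, T→A 14·3=42.
Loads: A carries 13/13, B carries 10/11. Service 221; fixed 300; total 521.
Next best feasible plan costs 533.

Minimum total cost: 521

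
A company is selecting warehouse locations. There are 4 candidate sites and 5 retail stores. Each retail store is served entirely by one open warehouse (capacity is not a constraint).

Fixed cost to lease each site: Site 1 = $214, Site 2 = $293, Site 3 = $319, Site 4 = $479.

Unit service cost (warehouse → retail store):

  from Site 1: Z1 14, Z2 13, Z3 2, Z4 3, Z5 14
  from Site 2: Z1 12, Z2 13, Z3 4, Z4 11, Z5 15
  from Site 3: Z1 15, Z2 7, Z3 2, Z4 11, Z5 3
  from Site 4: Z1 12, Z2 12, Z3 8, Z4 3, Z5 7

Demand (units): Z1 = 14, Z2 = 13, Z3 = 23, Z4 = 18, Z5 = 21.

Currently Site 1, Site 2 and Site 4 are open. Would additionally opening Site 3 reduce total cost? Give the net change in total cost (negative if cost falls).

No — net change +170 (cost rises by 170).

Current service cost with {Site 1, Site 2, Site 4}: 571.
Adding Site 3: each retail store re-picks its cheapest; new service cost 422, saving 149.
Extra fixed cost: 319. Net change = 319 − 149 = 170.
(Totals: 1557 → 1727.)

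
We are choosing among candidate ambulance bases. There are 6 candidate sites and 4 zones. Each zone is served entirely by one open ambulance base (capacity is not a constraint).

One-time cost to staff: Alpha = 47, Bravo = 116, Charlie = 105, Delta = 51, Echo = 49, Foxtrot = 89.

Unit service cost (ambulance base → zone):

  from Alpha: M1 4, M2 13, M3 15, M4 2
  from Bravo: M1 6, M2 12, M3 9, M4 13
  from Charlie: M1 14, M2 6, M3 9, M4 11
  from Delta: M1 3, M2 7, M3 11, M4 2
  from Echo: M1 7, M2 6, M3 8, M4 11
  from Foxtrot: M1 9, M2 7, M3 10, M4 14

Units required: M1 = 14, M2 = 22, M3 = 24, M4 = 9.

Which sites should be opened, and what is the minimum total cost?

For any fixed open set, each zone goes to its cheapest open site; total = fixed + service.
{Delta, Echo}: M1→Delta 3·14=42, M2→Echo 6·22=132, M3→Echo 8·24=192, M4→Delta 2·9=18. Service 384; fixed 100; total 484.
{Alpha, Echo}: service 398 + fixed 96 = 494
{Delta}: service 478 + fixed 51 = 529
{Alpha, Bravo, Charlie, Delta, Echo, Foxtrot}: service 384 + fixed 457 = 841
No other subset beats 484.

Open Delta and Echo; minimum total cost 484.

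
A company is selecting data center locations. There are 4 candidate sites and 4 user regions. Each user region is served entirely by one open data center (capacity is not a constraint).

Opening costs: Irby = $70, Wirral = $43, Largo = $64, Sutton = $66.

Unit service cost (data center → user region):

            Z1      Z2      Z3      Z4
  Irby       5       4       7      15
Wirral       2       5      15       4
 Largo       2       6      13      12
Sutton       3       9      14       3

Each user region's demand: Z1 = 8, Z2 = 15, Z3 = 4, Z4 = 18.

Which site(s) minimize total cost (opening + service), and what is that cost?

For any fixed open set, each user region goes to its cheapest open site; total = fixed + service.
{Wirral}: Z1→Wirral 2·8=16, Z2→Wirral 5·15=75, Z3→Wirral 15·4=60, Z4→Wirral 4·18=72. Service 223; fixed 43; total 266.
{Irby, Wirral}: service 176 + fixed 113 = 289
{Irby, Sutton}: Z1→Sutton 3·8=24, Z2→Irby 4·15=60, Z3→Irby 7·4=28, Z4→Sutton 3·18=54. Service 166; fixed 136; total 302.
{Irby, Wirral, Largo, Sutton}: service 158 + fixed 243 = 401
(All 15 nonempty subsets were checked; Wirral only is lowest.)

Open Wirral only; minimum total cost 266.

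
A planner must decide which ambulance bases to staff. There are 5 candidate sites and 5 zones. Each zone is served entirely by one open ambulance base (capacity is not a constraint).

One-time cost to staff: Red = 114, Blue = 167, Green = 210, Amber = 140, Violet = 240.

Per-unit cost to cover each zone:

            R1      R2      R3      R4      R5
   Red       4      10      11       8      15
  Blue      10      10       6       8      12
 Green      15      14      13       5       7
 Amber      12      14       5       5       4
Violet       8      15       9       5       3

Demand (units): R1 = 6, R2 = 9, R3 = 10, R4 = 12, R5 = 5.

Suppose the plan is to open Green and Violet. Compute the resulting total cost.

Each zone is assigned to its cheapest site among the open ones.
{Green, Violet}: R1→Violet 8·6=48, R2→Green 14·9=126, R3→Violet 9·10=90, R4→Green 5·12=60, R5→Violet 3·5=15. Service 339; fixed 450; total 789.

Total cost: 789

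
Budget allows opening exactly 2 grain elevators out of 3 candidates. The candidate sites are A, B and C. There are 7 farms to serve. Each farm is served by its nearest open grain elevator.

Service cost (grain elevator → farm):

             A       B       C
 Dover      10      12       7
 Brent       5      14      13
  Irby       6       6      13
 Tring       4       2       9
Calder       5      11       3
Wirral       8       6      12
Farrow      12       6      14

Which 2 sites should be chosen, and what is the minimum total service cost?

Choose A and B; total service cost 40.

With exactly 2 open, each farm uses its cheapest among the chosen.
{A, B}: Dover→A 10, Brent→A 5, Irby→A 6, Tring→B 2, Calder→A 5, Wirral→B 6, Farrow→B 6. Service cost 40.
{B, C}: service cost 43
{A, C}: service cost 45
Among all 3 size-2 choices, {A, B} is lowest.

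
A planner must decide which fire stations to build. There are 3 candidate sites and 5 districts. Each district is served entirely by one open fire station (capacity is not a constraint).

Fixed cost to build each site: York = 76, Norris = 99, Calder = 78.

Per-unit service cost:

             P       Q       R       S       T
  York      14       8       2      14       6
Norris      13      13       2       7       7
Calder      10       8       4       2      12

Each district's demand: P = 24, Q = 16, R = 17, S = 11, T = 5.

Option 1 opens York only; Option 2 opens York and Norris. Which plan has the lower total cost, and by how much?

Option 1: {York}: P→York 14·24=336, Q→York 8·16=128, R→York 2·17=34, S→York 14·11=154, T→York 6·5=30. Service 682; fixed 76; total 758.
Option 2: {York, Norris}: P→Norris 13·24=312, Q→York 8·16=128, R→York 2·17=34, S→Norris 7·11=77, T→York 6·5=30. Service 581; fixed 175; total 756.
Difference: |758 − 756| = 2.

Option 2 is cheaper by 2.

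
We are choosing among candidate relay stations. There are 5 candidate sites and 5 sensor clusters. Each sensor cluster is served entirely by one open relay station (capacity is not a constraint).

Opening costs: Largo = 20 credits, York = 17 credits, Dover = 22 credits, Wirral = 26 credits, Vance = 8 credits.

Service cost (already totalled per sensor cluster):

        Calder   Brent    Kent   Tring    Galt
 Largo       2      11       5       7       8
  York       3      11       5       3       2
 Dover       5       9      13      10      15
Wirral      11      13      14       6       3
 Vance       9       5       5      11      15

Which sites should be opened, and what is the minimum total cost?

Open York only; minimum total cost 41.

For any fixed open set, each sensor cluster goes to its cheapest open site; total = fixed + service.
{York}: Calder→York 3, Brent→York 11, Kent→York 5, Tring→York 3, Galt→York 2. Service 24; fixed 17; total 41.
{York, Vance}: Calder→York 3, Brent→Vance 5, Kent→York 5, Tring→York 3, Galt→York 2. Service 18; fixed 25; total 43.
{Largo}: Calder→Largo 2, Brent→Largo 11, Kent→Largo 5, Tring→Largo 7, Galt→Largo 8. Service 33; fixed 20; total 53.
{Largo, York, Dover, Wirral, Vance}: service 17 + fixed 93 = 110
No other subset beats 41.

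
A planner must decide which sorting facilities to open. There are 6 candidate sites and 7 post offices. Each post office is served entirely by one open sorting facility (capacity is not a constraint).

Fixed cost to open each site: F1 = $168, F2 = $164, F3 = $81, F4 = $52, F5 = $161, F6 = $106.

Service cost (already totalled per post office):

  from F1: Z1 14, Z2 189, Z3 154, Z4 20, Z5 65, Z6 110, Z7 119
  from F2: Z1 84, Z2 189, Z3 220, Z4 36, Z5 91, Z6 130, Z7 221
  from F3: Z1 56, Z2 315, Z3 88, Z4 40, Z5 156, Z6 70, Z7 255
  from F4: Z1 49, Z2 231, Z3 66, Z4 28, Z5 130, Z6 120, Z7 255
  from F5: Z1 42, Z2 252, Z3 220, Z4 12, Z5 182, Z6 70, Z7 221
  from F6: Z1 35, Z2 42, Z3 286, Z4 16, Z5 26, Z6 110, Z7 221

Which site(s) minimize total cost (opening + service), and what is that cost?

For any fixed open set, each post office goes to its cheapest open site; total = fixed + service.
{F4, F6}: Z1→F6 35, Z2→F6 42, Z3→F4 66, Z4→F6 16, Z5→F6 26, Z6→F6 110, Z7→F6 221. Service 516; fixed 158; total 674.
{F3, F6}: service 498 + fixed 187 = 685
{F3, F4, F6}: service 476 + fixed 239 = 715
{F1, F2, F3, F4, F5, F6}: service 349 + fixed 732 = 1081
No other subset beats 674.

Open F4 and F6; minimum total cost 674.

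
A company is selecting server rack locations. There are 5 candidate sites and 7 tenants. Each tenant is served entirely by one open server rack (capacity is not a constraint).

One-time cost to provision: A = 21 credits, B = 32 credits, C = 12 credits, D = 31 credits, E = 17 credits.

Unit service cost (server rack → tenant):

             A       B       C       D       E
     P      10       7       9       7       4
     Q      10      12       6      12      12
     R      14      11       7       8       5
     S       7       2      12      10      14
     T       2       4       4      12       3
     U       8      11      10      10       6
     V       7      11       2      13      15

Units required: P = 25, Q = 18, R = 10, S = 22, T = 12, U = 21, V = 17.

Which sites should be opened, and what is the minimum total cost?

Open B, C and E; minimum total cost 559.

For any fixed open set, each tenant goes to its cheapest open site; total = fixed + service.
{B, C, E}: P→E 4·25=100, Q→C 6·18=108, R→E 5·10=50, S→B 2·22=44, T→E 3·12=36, U→E 6·21=126, V→C 2·17=34. Service 498; fixed 61; total 559.
{A, B, C, E}: service 486 + fixed 82 = 568
{B, C, D, E}: service 498 + fixed 92 = 590
{A, B, C, D, E}: service 486 + fixed 113 = 599
No other subset beats 559.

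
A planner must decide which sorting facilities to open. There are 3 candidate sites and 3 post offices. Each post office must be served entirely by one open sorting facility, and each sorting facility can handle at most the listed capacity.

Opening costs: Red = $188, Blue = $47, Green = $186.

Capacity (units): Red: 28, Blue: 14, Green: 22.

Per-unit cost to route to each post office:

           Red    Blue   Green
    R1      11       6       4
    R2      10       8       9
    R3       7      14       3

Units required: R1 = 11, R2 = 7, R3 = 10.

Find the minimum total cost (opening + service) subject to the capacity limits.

Minimum total cost: 363

Open {Blue, Green}: R1→Green 4·11=44, R2→Blue 8·7=56, R3→Green 3·10=30.
Loads: Blue carries 7/14, Green carries 21/22. Service 130; fixed 233; total 363.
Next best feasible plan costs 392.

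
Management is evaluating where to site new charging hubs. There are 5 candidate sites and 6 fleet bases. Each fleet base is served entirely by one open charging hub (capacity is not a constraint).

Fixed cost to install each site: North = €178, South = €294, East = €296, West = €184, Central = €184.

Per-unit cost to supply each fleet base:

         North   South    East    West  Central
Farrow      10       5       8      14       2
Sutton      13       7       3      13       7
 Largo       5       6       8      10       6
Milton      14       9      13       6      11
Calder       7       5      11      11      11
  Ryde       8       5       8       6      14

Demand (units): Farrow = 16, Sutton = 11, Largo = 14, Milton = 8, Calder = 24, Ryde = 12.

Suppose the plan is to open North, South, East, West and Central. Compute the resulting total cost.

Total cost: 1499

Each fleet base is assigned to its cheapest site among the open ones.
{North, South, East, West, Central}: Farrow→Central 2·16=32, Sutton→East 3·11=33, Largo→North 5·14=70, Milton→West 6·8=48, Calder→South 5·24=120, Ryde→South 5·12=60. Service 363; fixed 1136; total 1499.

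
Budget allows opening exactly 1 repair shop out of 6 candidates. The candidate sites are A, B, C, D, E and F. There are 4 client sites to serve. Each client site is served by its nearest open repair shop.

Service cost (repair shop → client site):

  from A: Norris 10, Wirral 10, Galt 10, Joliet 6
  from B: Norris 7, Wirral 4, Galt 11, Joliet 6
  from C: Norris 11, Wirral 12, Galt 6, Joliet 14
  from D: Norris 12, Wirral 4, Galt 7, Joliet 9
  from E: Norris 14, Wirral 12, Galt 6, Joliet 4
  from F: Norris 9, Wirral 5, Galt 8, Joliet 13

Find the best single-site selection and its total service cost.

Choose B only; total service cost 28.

With exactly 1 open, each client site uses its cheapest among the chosen.
{B}: Norris→B 7, Wirral→B 4, Galt→B 11, Joliet→B 6. Service cost 28.
{D}: service cost 32
{F}: service cost 35
Among all 6 size-1 choices, {B} is lowest.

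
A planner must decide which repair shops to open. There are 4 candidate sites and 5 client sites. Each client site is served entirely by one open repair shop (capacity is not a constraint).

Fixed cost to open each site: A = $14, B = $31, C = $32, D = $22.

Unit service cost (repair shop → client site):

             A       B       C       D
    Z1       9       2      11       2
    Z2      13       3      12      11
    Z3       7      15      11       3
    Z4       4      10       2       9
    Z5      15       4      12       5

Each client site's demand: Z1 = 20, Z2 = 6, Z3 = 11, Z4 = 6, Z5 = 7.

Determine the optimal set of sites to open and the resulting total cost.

For any fixed open set, each client site goes to its cheapest open site; total = fixed + service.
{A, B, D}: Z1→B 2·20=40, Z2→B 3·6=18, Z3→D 3·11=33, Z4→A 4·6=24, Z5→B 4·7=28. Service 143; fixed 67; total 210.
{B, C, D}: service 131 + fixed 85 = 216
{B, D}: service 173 + fixed 53 = 226
{A, B, C, D}: Z1→B 2·20=40, Z2→B 3·6=18, Z3→D 3·11=33, Z4→C 2·6=12, Z5→B 4·7=28. Service 131; fixed 99; total 230.
(All 15 nonempty subsets were checked; A, B and D is lowest.)

Open A, B and D; minimum total cost 210.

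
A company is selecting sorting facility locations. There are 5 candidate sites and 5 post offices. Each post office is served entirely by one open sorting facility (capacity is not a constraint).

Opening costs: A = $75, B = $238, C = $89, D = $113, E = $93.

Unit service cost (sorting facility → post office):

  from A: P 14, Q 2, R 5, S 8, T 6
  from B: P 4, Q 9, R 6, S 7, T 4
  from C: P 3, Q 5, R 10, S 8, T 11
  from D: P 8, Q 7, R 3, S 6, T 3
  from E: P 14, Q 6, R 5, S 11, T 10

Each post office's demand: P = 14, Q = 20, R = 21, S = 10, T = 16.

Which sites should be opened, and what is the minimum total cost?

Open A and D; minimum total cost 511.

For any fixed open set, each post office goes to its cheapest open site; total = fixed + service.
{A, D}: P→D 8·14=112, Q→A 2·20=40, R→D 3·21=63, S→D 6·10=60, T→D 3·16=48. Service 323; fixed 188; total 511.
{C, D}: service 313 + fixed 202 = 515
{A, C}: P→C 3·14=42, Q→A 2·20=40, R→A 5·21=105, S→A 8·10=80, T→A 6·16=96. Service 363; fixed 164; total 527.
{A, B, C, D, E}: service 253 + fixed 608 = 861
No other subset beats 511.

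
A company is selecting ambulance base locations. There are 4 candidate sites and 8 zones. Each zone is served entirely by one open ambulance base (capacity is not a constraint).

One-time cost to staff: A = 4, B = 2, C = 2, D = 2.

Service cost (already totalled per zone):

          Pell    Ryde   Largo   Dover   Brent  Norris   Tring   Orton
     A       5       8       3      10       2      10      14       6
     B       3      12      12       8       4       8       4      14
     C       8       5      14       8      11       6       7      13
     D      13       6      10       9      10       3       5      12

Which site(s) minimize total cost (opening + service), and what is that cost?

For any fixed open set, each zone goes to its cheapest open site; total = fixed + service.
{A, B, D}: Pell→B 3, Ryde→D 6, Largo→A 3, Dover→B 8, Brent→A 2, Norris→D 3, Tring→B 4, Orton→A 6. Service 35; fixed 8; total 43.
{A, B, C, D}: service 34 + fixed 10 = 44
{A, B, C}: service 37 + fixed 8 = 45
{B}: service 65 + fixed 2 = 67
No other subset beats 43.

Open A, B and D; minimum total cost 43.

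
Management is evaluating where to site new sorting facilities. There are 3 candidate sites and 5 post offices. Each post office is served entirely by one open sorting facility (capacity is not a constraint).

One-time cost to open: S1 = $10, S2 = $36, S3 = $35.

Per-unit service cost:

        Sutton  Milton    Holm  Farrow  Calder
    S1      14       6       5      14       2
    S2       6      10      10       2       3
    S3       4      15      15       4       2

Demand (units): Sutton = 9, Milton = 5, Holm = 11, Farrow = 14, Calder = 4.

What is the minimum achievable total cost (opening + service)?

For any fixed open set, each post office goes to its cheapest open site; total = fixed + service.
{S1, S2}: Sutton→S2 6·9=54, Milton→S1 6·5=30, Holm→S1 5·11=55, Farrow→S2 2·14=28, Calder→S1 2·4=8. Service 175; fixed 46; total 221.
{S1, S3}: service 185 + fixed 45 = 230
{S1, S2, S3}: service 157 + fixed 81 = 238
{S1}: Sutton→S1 14·9=126, Milton→S1 6·5=30, Holm→S1 5·11=55, Farrow→S1 14·14=196, Calder→S1 2·4=8. Service 415; fixed 10; total 425.
No other subset beats 221.

Minimum total cost: 221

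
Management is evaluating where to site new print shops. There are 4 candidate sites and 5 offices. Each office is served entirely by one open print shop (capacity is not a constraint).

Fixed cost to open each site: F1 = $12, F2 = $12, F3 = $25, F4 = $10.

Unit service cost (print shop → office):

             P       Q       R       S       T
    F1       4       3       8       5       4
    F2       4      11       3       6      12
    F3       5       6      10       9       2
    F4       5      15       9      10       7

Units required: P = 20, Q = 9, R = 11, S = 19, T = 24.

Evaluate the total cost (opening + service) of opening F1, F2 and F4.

Each office is assigned to its cheapest site among the open ones.
{F1, F2, F4}: P→F1 4·20=80, Q→F1 3·9=27, R→F2 3·11=33, S→F1 5·19=95, T→F1 4·24=96. Service 331; fixed 34; total 365.

Total cost: 365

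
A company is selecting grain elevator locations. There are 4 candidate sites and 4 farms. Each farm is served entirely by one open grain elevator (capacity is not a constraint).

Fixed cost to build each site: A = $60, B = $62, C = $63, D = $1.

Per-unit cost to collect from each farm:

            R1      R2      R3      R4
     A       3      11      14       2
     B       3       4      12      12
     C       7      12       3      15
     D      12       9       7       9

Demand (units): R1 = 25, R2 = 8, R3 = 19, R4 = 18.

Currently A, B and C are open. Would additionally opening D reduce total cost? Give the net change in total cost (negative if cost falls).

Current service cost with {A, B, C}: 200.
Adding D: each farm re-picks its cheapest; new service cost 200, saving 0.
Extra fixed cost: 1. Net change = 1 − 0 = 1.
(Totals: 385 → 386.)

No — net change +1 (cost rises by 1).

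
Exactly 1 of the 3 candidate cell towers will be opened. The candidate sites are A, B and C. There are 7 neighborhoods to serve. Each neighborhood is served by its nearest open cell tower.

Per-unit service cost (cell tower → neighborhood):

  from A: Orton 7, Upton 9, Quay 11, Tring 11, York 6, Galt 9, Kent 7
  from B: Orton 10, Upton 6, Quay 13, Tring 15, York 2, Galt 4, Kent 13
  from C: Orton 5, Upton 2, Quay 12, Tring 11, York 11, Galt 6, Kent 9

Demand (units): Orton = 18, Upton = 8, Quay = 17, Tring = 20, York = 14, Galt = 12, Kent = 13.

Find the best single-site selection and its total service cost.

With exactly 1 open, each neighborhood uses its cheapest among the chosen.
{C}: Orton→C 5·18=90, Upton→C 2·8=16, Quay→C 12·17=204, Tring→C 11·20=220, York→C 11·14=154, Galt→C 6·12=72, Kent→C 9·13=117. Service cost 873.
{A}: service cost 888
{B}: service cost 994
Among all 3 size-1 choices, {C} is lowest.

Choose C only; total service cost 873.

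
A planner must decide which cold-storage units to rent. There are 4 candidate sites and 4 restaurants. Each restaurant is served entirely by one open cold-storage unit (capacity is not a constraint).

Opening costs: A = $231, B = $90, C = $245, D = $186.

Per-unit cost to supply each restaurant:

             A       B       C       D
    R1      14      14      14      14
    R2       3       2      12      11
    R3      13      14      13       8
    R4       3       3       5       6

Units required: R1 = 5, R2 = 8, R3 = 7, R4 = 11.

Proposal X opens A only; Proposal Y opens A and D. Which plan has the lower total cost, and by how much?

Proposal X is cheaper by 151.

Proposal X: {A}: R1→A 14·5=70, R2→A 3·8=24, R3→A 13·7=91, R4→A 3·11=33. Service 218; fixed 231; total 449.
Proposal Y: {A, D}: R1→A 14·5=70, R2→A 3·8=24, R3→D 8·7=56, R4→A 3·11=33. Service 183; fixed 417; total 600.
Difference: |449 − 600| = 151.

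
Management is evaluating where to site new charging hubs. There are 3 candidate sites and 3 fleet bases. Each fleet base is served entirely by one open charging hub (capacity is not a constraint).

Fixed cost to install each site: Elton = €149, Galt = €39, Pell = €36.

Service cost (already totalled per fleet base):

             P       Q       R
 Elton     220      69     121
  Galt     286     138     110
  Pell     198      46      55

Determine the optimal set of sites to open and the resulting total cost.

Open Pell only; minimum total cost 335.

For any fixed open set, each fleet base goes to its cheapest open site; total = fixed + service.
{Pell}: P→Pell 198, Q→Pell 46, R→Pell 55. Service 299; fixed 36; total 335.
{Galt, Pell}: P→Pell 198, Q→Pell 46, R→Pell 55. Service 299; fixed 75; total 374.
{Elton, Pell}: P→Pell 198, Q→Pell 46, R→Pell 55. Service 299; fixed 185; total 484.
{Elton, Galt, Pell}: P→Pell 198, Q→Pell 46, R→Pell 55. Service 299; fixed 224; total 523.
No other subset beats 335.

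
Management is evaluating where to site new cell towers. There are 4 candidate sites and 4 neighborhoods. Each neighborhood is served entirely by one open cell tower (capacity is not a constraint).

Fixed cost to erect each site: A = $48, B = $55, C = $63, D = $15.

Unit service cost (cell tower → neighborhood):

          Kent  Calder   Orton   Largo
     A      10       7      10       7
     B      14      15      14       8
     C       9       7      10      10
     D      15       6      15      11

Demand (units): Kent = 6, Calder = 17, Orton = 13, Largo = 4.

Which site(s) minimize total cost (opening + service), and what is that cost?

Open A and D; minimum total cost 383.

For any fixed open set, each neighborhood goes to its cheapest open site; total = fixed + service.
{A, D}: Kent→A 10·6=60, Calder→D 6·17=102, Orton→A 10·13=130, Largo→A 7·4=28. Service 320; fixed 63; total 383.
{A}: service 337 + fixed 48 = 385
{C, D}: Kent→C 9·6=54, Calder→D 6·17=102, Orton→C 10·13=130, Largo→C 10·4=40. Service 326; fixed 78; total 404.
{A, B, C, D}: Kent→C 9·6=54, Calder→D 6·17=102, Orton→A 10·13=130, Largo→A 7·4=28. Service 314; fixed 181; total 495.
No other subset beats 383.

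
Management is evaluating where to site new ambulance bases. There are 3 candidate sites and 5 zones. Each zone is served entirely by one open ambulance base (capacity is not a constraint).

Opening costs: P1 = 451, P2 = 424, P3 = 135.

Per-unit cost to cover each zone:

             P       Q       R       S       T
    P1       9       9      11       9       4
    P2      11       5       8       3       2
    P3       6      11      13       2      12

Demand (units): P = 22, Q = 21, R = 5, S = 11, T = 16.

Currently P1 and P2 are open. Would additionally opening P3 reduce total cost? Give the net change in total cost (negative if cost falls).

No — net change +58 (cost rises by 58).

Current service cost with {P1, P2}: 408.
Adding P3: each zone re-picks its cheapest; new service cost 331, saving 77.
Extra fixed cost: 135. Net change = 135 − 77 = 58.
(Totals: 1283 → 1341.)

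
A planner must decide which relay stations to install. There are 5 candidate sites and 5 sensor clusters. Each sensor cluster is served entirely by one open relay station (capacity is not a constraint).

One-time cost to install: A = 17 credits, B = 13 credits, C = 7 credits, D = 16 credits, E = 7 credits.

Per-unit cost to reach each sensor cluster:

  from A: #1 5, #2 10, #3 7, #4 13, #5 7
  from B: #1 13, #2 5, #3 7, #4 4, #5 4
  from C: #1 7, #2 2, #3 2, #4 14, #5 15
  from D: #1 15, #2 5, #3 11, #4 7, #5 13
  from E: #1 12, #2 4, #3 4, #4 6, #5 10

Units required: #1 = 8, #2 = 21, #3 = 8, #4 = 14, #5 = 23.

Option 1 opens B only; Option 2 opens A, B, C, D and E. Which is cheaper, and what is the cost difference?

Option 2 is cheaper by 120.

Option 1: {B}: #1→B 13·8=104, #2→B 5·21=105, #3→B 7·8=56, #4→B 4·14=56, #5→B 4·23=92. Service 413; fixed 13; total 426.
Option 2: {A, B, C, D, E}: #1→A 5·8=40, #2→C 2·21=42, #3→C 2·8=16, #4→B 4·14=56, #5→B 4·23=92. Service 246; fixed 60; total 306.
Difference: |426 − 306| = 120.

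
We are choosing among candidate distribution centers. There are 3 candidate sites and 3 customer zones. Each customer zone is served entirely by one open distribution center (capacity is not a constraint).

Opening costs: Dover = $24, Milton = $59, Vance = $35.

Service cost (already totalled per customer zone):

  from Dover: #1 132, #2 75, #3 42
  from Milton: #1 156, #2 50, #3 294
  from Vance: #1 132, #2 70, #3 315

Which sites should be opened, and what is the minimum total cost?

For any fixed open set, each customer zone goes to its cheapest open site; total = fixed + service.
{Dover}: #1→Dover 132, #2→Dover 75, #3→Dover 42. Service 249; fixed 24; total 273.
{Dover, Vance}: service 244 + fixed 59 = 303
{Dover, Milton}: service 224 + fixed 83 = 307
{Dover, Milton, Vance}: service 224 + fixed 118 = 342
No other subset beats 273.

Open Dover only; minimum total cost 273.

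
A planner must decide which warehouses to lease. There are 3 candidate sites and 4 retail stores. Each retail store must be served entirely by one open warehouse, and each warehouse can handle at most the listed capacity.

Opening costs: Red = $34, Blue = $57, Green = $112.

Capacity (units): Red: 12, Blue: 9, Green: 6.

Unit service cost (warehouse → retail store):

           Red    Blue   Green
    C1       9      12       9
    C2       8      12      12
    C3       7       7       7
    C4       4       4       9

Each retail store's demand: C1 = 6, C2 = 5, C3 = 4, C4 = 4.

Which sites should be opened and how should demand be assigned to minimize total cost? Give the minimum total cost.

Minimum total cost: 229

Open {Red, Blue}: C1→Red 9·6=54, C2→Red 8·5=40, C3→Blue 7·4=28, C4→Blue 4·4=16.
Loads: Red carries 11/12, Blue carries 8/9. Service 138; fixed 91; total 229.
Next best feasible plan costs 249.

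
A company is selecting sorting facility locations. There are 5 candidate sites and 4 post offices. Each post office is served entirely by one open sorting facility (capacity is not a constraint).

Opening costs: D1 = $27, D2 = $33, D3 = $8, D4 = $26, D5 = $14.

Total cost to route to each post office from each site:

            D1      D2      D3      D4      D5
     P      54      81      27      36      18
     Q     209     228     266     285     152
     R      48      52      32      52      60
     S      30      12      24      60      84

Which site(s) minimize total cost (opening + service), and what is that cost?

Open D3 and D5; minimum total cost 248.

For any fixed open set, each post office goes to its cheapest open site; total = fixed + service.
{D3, D5}: P→D5 18, Q→D5 152, R→D3 32, S→D3 24. Service 226; fixed 22; total 248.
{D2, D3, D5}: service 214 + fixed 55 = 269
{D3, D4, D5}: service 226 + fixed 48 = 274
{D1, D2, D3, D4, D5}: P→D5 18, Q→D5 152, R→D3 32, S→D2 12. Service 214; fixed 108; total 322.
No other subset beats 248.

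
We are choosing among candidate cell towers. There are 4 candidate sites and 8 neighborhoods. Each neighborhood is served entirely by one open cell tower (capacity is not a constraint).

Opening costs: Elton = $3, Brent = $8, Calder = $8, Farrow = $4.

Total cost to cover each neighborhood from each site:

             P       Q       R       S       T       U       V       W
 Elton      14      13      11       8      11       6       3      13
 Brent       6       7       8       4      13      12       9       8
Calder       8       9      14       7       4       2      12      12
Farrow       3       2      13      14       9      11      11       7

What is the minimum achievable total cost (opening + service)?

Minimum total cost: 54

For any fixed open set, each neighborhood goes to its cheapest open site; total = fixed + service.
{Elton, Calder, Farrow}: P→Farrow 3, Q→Farrow 2, R→Elton 11, S→Calder 7, T→Calder 4, U→Calder 2, V→Elton 3, W→Farrow 7. Service 39; fixed 15; total 54.
{Elton, Brent, Calder, Farrow}: service 33 + fixed 23 = 56
{Elton, Farrow}: service 49 + fixed 7 = 56
{Elton}: P→Elton 14, Q→Elton 13, R→Elton 11, S→Elton 8, T→Elton 11, U→Elton 6, V→Elton 3, W→Elton 13. Service 79; fixed 3; total 82.
(All 15 nonempty subsets were checked; Elton, Calder and Farrow is lowest.)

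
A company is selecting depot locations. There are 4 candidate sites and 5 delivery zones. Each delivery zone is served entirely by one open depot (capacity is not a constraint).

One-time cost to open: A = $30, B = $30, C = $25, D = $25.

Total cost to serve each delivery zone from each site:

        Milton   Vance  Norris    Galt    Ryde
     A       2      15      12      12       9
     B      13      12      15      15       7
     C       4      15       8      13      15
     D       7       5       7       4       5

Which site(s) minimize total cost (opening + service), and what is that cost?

For any fixed open set, each delivery zone goes to its cheapest open site; total = fixed + service.
{D}: Milton→D 7, Vance→D 5, Norris→D 7, Galt→D 4, Ryde→D 5. Service 28; fixed 25; total 53.
{C, D}: service 25 + fixed 50 = 75
{A, D}: Milton→A 2, Vance→D 5, Norris→D 7, Galt→D 4, Ryde→D 5. Service 23; fixed 55; total 78.
{A, B, C, D}: service 23 + fixed 110 = 133
(All 15 nonempty subsets were checked; D only is lowest.)

Open D only; minimum total cost 53.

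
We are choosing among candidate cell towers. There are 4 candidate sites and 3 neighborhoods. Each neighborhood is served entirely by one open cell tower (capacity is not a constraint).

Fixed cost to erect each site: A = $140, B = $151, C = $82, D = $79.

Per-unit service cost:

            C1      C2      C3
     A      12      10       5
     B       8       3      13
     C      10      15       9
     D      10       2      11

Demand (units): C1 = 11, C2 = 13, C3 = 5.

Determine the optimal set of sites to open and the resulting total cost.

For any fixed open set, each neighborhood goes to its cheapest open site; total = fixed + service.
{D}: C1→D 10·11=110, C2→D 2·13=26, C3→D 11·5=55. Service 191; fixed 79; total 270.
{C, D}: service 181 + fixed 161 = 342
{B}: C1→B 8·11=88, C2→B 3·13=39, C3→B 13·5=65. Service 192; fixed 151; total 343.
{A, B, C, D}: service 139 + fixed 452 = 591
No other subset beats 270.

Open D only; minimum total cost 270.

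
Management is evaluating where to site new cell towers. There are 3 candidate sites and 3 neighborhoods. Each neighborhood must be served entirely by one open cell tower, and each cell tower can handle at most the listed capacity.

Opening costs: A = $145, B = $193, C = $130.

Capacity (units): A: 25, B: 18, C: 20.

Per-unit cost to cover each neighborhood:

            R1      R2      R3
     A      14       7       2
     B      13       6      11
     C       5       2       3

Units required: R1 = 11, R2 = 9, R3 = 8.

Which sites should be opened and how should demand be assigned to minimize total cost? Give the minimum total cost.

Open {A, C}: R1→C 5·11=55, R2→C 2·9=18, R3→A 2·8=16.
Loads: A carries 8/25, C carries 20/20. Service 89; fixed 275; total 364.
Next best feasible plan costs 409.

Minimum total cost: 364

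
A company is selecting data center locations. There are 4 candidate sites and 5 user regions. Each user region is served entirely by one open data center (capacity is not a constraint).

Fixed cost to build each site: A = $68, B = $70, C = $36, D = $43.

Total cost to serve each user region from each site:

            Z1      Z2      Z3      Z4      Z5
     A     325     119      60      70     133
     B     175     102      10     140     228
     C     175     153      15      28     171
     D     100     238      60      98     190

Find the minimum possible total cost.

Minimum total cost: 542

For any fixed open set, each user region goes to its cheapest open site; total = fixed + service.
{A, C, D}: Z1→D 100, Z2→A 119, Z3→C 15, Z4→C 28, Z5→A 133. Service 395; fixed 147; total 542.
{C, D}: Z1→D 100, Z2→C 153, Z3→C 15, Z4→C 28, Z5→C 171. Service 467; fixed 79; total 546.
{B, C, D}: Z1→D 100, Z2→B 102, Z3→B 10, Z4→C 28, Z5→C 171. Service 411; fixed 149; total 560.
{A, B, C, D}: Z1→D 100, Z2→B 102, Z3→B 10, Z4→C 28, Z5→A 133. Service 373; fixed 217; total 590.
(All 15 nonempty subsets were checked; A, C and D is lowest.)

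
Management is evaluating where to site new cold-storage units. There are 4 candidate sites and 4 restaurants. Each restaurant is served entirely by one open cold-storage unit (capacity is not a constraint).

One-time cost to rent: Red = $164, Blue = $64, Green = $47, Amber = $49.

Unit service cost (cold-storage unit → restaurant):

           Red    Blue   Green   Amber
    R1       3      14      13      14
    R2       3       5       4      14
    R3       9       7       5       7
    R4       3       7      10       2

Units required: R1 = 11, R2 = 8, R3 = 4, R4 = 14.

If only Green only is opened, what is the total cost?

Total cost: 382

Each restaurant is assigned to its cheapest site among the open ones.
{Green}: R1→Green 13·11=143, R2→Green 4·8=32, R3→Green 5·4=20, R4→Green 10·14=140. Service 335; fixed 47; total 382.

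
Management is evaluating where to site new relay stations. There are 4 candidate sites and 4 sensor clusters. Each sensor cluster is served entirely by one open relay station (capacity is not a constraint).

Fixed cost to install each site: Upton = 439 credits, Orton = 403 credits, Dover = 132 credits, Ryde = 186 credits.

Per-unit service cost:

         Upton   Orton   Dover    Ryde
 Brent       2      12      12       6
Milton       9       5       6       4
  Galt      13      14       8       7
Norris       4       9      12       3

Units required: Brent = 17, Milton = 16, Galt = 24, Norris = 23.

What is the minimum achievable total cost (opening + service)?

Minimum total cost: 589

For any fixed open set, each sensor cluster goes to its cheapest open site; total = fixed + service.
{Ryde}: Brent→Ryde 6·17=102, Milton→Ryde 4·16=64, Galt→Ryde 7·24=168, Norris→Ryde 3·23=69. Service 403; fixed 186; total 589.
{Dover, Ryde}: service 403 + fixed 318 = 721
{Dover}: service 768 + fixed 132 = 900
{Upton, Orton, Dover, Ryde}: Brent→Upton 2·17=34, Milton→Ryde 4·16=64, Galt→Ryde 7·24=168, Norris→Ryde 3·23=69. Service 335; fixed 1160; total 1495.
No other subset beats 589.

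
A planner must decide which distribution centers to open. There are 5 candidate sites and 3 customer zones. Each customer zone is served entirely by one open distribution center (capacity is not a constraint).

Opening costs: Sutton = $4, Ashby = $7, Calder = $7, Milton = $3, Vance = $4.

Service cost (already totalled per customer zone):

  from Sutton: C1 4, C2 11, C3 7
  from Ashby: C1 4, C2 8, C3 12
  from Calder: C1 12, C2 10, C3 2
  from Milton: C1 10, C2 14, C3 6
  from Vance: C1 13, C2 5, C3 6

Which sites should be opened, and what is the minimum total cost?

Open Sutton and Vance; minimum total cost 23.

For any fixed open set, each customer zone goes to its cheapest open site; total = fixed + service.
{Sutton, Vance}: C1→Sutton 4, C2→Vance 5, C3→Vance 6. Service 15; fixed 8; total 23.
{Sutton}: service 22 + fixed 4 = 26
{Sutton, Calder, Vance}: service 11 + fixed 15 = 26
{Sutton, Ashby, Calder, Milton, Vance}: service 11 + fixed 25 = 36
No other subset beats 23.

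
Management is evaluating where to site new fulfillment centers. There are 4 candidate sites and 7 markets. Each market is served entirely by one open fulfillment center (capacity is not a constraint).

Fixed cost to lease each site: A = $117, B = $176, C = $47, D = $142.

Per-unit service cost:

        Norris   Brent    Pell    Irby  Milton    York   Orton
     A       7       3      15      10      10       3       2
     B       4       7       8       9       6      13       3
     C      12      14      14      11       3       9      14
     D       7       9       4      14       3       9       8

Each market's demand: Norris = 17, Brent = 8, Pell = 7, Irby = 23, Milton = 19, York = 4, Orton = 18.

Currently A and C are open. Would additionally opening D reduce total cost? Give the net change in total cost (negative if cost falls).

Current service cost with {A, C}: 576.
Adding D: each market re-picks its cheapest; new service cost 506, saving 70.
Extra fixed cost: 142. Net change = 142 − 70 = 72.
(Totals: 740 → 812.)

No — net change +72 (cost rises by 72).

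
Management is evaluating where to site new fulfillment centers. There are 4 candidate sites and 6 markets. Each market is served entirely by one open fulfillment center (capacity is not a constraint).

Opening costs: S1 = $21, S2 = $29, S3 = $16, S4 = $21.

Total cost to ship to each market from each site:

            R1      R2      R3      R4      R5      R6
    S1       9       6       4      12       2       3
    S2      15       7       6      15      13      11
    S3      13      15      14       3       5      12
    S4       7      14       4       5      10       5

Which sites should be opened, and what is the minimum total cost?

For any fixed open set, each market goes to its cheapest open site; total = fixed + service.
{S1}: R1→S1 9, R2→S1 6, R3→S1 4, R4→S1 12, R5→S1 2, R6→S1 3. Service 36; fixed 21; total 57.
{S1, S3}: service 27 + fixed 37 = 64
{S4}: R1→S4 7, R2→S4 14, R3→S4 4, R4→S4 5, R5→S4 10, R6→S4 5. Service 45; fixed 21; total 66.
{S1, S2, S3, S4}: R1→S4 7, R2→S1 6, R3→S1 4, R4→S3 3, R5→S1 2, R6→S1 3. Service 25; fixed 87; total 112.
(All 15 nonempty subsets were checked; S1 only is lowest.)

Open S1 only; minimum total cost 57.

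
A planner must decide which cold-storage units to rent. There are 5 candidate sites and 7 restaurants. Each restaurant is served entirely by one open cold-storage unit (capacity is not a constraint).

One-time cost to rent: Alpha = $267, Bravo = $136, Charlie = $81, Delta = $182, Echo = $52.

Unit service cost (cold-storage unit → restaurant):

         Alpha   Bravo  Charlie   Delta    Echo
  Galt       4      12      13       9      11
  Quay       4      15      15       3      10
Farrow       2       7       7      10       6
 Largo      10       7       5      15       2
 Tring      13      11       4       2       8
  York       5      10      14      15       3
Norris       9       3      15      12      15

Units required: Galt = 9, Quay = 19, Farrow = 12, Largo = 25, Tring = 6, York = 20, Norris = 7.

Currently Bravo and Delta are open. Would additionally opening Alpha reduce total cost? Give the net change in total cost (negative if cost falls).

Current service cost with {Bravo, Delta}: 630.
Adding Alpha: each restaurant re-picks its cheapest; new service cost 425, saving 205.
Extra fixed cost: 267. Net change = 267 − 205 = 62.
(Totals: 948 → 1010.)

No — net change +62 (cost rises by 62).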